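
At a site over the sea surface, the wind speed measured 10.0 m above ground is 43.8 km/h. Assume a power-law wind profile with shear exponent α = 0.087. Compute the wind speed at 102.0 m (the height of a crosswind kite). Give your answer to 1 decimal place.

53.6 km/h

Power-law profile: V₂ = V₁ · (z₂/z₁)^α
V₂ = 43.8 × (102.0/10.0)^0.087 = 43.8 × (10.2000)^0.087
    = 43.8 × 1.2239 = 53.6071 km/h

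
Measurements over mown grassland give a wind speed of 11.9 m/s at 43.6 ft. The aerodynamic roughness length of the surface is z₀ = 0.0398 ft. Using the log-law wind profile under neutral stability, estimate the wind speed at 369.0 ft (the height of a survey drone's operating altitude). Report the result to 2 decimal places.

15.53 m/s

Log law: V(z) ∝ ln(z/z₀), so V₂/V₁ = ln(z₂/z₀) / ln(z₁/z₀).
ln(369.0/0.0398) = 9.1347, ln(43.6/0.0398) = 6.9989
V₂ = 11.9 × 9.1347/6.9989 = 11.9 × 1.3052 = 15.5313 m/s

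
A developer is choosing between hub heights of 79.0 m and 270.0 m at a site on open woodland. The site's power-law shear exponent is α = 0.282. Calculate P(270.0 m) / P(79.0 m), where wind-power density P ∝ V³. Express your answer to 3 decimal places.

Speed ratio: V_B/V_A = (z_B/z_A)^α = (270.0/79.0)^0.282 = (3.4177)^0.282 = 1.41421
Power-density ratio: P_B/P_A = (V_B/V_A)³ = (1.41421)³ = 2.82840

2.828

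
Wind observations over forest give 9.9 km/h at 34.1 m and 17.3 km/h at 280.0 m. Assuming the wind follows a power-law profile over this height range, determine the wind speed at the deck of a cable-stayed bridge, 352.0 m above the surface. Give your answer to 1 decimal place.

First find α: α = ln(V₂/V₁)/ln(z₂/z₁) = ln(17.3/9.9)/ln(280.0/34.1) = 0.55817/2.10549 = 0.2651
Extrapolate from 280.0 m to 352.0 m: V₃ = 17.3 × (352.0/280.0)^0.2651 = 17.3 × 1.0625 = 18.3820 km/h

18.4 km/h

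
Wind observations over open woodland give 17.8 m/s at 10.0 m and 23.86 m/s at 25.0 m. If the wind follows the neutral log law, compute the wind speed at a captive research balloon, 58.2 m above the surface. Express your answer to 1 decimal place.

Log law: V ∝ ln(z/z₀). From the pair, with r = V₁/V₂ = 0.74602,
ln z₀ = (ln z₁ − r·ln z₂)/(1 − r) = (2.3026 − 0.74602×3.2189)/0.25398 = -0.3888 → z₀ = 0.6778 m
V₃ = V₁ · ln(z₃/z₀)/ln(z₁/z₀) = 17.8 × 4.4527/2.6914 = 29.4486 m/s

29.4 m/s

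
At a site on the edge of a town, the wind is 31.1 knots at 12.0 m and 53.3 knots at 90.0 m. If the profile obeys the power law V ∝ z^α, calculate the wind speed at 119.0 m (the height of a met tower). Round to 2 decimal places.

57.43 knots

First find α: α = ln(V₂/V₁)/ln(z₂/z₁) = ln(53.3/31.1)/ln(90.0/12.0) = 0.53873/2.01490 = 0.2674
Extrapolate from 90.0 m to 119.0 m: V₃ = 53.3 × (119.0/90.0)^0.2674 = 53.3 × 1.0775 = 57.4329 knots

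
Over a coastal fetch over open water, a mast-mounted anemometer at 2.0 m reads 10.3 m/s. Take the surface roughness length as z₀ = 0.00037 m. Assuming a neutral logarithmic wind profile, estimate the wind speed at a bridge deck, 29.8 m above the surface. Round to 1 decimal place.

13.5 m/s

Log law: V(z) ∝ ln(z/z₀), so V₂/V₁ = ln(z₂/z₀) / ln(z₁/z₀).
ln(29.8/0.00037) = 11.2965, ln(2.0/0.00037) = 8.5952
V₂ = 10.3 × 11.2965/8.5952 = 10.3 × 1.3143 = 13.5372 m/s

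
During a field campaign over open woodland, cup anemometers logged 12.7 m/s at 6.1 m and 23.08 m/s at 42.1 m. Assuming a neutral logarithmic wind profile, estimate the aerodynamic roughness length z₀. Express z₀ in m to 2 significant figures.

z₀ ≈ 0.57 m

Log law: V(z) ∝ ln(z/z₀). With r = V₁/V₂ = 12.7/23.08 = 0.55026,
r · ln(z₂/z₀) = ln(z₁/z₀) ⇒ ln z₀ = (ln z₁ − r·ln z₂)/(1 − r)
ln z₀ = (1.80829 − 0.55026×3.74005) / 0.44974 = -0.5552
z₀ = exp(-0.5552) = 0.5739 m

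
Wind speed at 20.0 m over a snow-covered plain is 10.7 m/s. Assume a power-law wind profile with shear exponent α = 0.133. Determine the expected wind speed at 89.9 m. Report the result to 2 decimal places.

Power-law profile: V₂ = V₁ · (z₂/z₁)^α
V₂ = 10.7 × (89.9/20.0)^0.133 = 10.7 × (4.4950)^0.133
    = 10.7 × 1.2213 = 13.0676 m/s

13.07 m/s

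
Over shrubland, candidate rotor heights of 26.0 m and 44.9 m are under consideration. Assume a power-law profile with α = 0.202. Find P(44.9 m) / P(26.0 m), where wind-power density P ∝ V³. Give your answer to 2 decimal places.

Speed ratio: V_B/V_A = (z_B/z_A)^α = (44.9/26.0)^0.202 = (1.7269)^0.202 = 1.11668
Power-density ratio: P_B/P_A = (V_B/V_A)³ = (1.11668)³ = 1.39248

1.39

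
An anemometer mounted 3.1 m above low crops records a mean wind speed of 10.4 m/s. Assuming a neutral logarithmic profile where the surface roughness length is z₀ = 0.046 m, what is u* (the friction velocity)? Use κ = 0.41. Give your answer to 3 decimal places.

u* ≈ 1.013 m/s

Log law: V(z) = (u*/κ) · ln(z/z₀) ⇒ u* = κ · V / ln(z/z₀)
u* = 0.41 × 10.4 / ln(3.1/0.046) = 0.41 × 10.4 / 4.2105
   = 4.2640 / 4.2105 = 1.0127 m/s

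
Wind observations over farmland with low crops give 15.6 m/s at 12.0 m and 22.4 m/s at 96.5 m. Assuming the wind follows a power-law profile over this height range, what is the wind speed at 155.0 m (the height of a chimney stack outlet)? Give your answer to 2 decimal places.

First find α: α = ln(V₂/V₁)/ln(z₂/z₁) = ln(22.4/15.6)/ln(96.5/12.0) = 0.36179/2.08464 = 0.1736
Extrapolate from 96.5 m to 155.0 m: V₃ = 22.4 × (155.0/96.5)^0.1736 = 22.4 × 1.0857 = 24.3201 m/s

24.32 m/s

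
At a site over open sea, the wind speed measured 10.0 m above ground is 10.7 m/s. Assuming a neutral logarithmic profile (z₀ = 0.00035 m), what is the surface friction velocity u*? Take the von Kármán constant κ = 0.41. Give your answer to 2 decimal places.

Log law: V(z) = (u*/κ) · ln(z/z₀) ⇒ u* = κ · V / ln(z/z₀)
u* = 0.41 × 10.7 / ln(10.0/0.00035) = 0.41 × 10.7 / 10.2602
   = 4.3870 / 10.2602 = 0.4276 m/s

u* ≈ 0.43 m/s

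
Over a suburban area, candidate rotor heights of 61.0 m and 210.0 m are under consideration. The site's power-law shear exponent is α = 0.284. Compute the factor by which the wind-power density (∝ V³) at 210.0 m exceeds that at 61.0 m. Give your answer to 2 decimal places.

2.87

Speed ratio: V_B/V_A = (z_B/z_A)^α = (210.0/61.0)^0.284 = (3.4426)^0.284 = 1.42062
Power-density ratio: P_B/P_A = (V_B/V_A)³ = (1.42062)³ = 2.86701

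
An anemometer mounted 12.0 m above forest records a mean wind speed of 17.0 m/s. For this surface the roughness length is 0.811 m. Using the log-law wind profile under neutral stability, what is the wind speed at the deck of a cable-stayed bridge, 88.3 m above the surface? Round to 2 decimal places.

29.59 m/s

Log law: V(z) ∝ ln(z/z₀), so V₂/V₁ = ln(z₂/z₀) / ln(z₁/z₀).
ln(88.3/0.811) = 4.6902, ln(12.0/0.811) = 2.6944
V₂ = 17.0 × 4.6902/2.6944 = 17.0 × 1.7407 = 29.5925 m/s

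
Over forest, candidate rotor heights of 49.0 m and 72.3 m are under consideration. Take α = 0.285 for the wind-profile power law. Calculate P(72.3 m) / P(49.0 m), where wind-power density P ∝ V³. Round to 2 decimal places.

1.39

Speed ratio: V_B/V_A = (z_B/z_A)^α = (72.3/49.0)^0.285 = (1.4755)^0.285 = 1.11725
Power-density ratio: P_B/P_A = (V_B/V_A)³ = (1.11725)³ = 1.39459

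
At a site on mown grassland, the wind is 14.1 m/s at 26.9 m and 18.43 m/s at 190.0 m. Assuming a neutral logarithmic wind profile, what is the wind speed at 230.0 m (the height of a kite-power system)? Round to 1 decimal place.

18.9 m/s

Log law: V ∝ ln(z/z₀). From the pair, with r = V₁/V₂ = 0.76506,
ln z₀ = (ln z₁ − r·ln z₂)/(1 − r) = (3.2921 − 0.76506×5.2470)/0.23494 = -3.0737 → z₀ = 0.04625 m
V₃ = V₁ · ln(z₃/z₀)/ln(z₁/z₀) = 14.1 × 8.5118/6.3658 = 18.8532 m/s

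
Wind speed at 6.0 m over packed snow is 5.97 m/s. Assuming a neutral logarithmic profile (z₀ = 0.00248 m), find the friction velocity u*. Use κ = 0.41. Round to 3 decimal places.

u* ≈ 0.314 m/s

Log law: V(z) = (u*/κ) · ln(z/z₀) ⇒ u* = κ · V / ln(z/z₀)
u* = 0.41 × 5.97 / ln(6.0/0.00248) = 0.41 × 5.97 / 7.7913
   = 2.4477 / 7.7913 = 0.3142 m/s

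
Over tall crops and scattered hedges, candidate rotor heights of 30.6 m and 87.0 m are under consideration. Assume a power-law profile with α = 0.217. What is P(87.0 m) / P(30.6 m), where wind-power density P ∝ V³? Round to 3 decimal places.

1.974

Speed ratio: V_B/V_A = (z_B/z_A)^α = (87.0/30.6)^0.217 = (2.8431)^0.217 = 1.25451
Power-density ratio: P_B/P_A = (V_B/V_A)³ = (1.25451)³ = 1.97434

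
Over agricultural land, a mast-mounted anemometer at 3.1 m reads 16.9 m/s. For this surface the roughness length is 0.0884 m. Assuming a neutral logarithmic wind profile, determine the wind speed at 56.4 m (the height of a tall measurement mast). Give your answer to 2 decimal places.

Log law: V(z) ∝ ln(z/z₀), so V₂/V₁ = ln(z₂/z₀) / ln(z₁/z₀).
ln(56.4/0.0884) = 6.4584, ln(3.1/0.0884) = 3.5573
V₂ = 16.9 × 6.4584/3.5573 = 16.9 × 1.8155 = 30.6824 m/s

30.68 m/s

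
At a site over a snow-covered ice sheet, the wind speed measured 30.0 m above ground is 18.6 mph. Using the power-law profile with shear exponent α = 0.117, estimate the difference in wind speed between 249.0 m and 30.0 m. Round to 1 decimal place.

5.2 mph

Power law: V₂ = V₁ · (z₂/z₁)^α = 18.6 × (8.3000)^0.117 = 23.8257 mph
ΔV = 23.8257 − 18.6 = 5.2257 mph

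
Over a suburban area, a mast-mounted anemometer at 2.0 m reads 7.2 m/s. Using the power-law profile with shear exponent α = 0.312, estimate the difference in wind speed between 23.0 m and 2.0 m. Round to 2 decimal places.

8.23 m/s

Power law: V₂ = V₁ · (z₂/z₁)^α = 7.2 × (11.5000)^0.312 = 15.4266 m/s
ΔV = 15.4266 − 7.2 = 8.2266 m/s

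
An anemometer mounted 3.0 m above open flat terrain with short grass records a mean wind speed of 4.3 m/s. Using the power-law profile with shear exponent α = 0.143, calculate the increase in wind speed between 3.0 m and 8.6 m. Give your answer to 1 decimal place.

Power law: V₂ = V₁ · (z₂/z₁)^α = 4.3 × (2.8667)^0.143 = 4.9989 m/s
ΔV = 4.9989 − 4.3 = 0.6989 m/s

0.7 m/s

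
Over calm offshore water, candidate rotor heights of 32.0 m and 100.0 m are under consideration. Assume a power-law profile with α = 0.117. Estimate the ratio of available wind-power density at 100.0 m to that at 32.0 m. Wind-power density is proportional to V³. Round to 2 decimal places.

1.49

Speed ratio: V_B/V_A = (z_B/z_A)^α = (100.0/32.0)^0.117 = (3.1250)^0.117 = 1.14261
Power-density ratio: P_B/P_A = (V_B/V_A)³ = (1.14261)³ = 1.49174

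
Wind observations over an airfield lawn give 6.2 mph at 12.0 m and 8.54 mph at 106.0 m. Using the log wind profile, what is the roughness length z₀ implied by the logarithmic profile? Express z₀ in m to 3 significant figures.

Log law: V(z) ∝ ln(z/z₀). With r = V₁/V₂ = 6.2/8.54 = 0.72600,
r · ln(z₂/z₀) = ln(z₁/z₀) ⇒ ln z₀ = (ln z₁ − r·ln z₂)/(1 − r)
ln z₀ = (2.48491 − 0.72600×4.66344) / 0.27400 = -3.2873
z₀ = exp(-3.2873) = 0.03736 m

z₀ ≈ 0.0374 m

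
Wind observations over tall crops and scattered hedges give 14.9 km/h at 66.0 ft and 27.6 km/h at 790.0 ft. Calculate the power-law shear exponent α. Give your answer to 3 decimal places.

Power law: V₂/V₁ = (z₂/z₁)^α ⇒ α = ln(V₂/V₁) / ln(z₂/z₁)
α = ln(27.6/14.9) / ln(790.0/66.0) = ln(1.8523) / ln(11.9697)
  = 0.61645 / 2.48238 = 0.24833

α ≈ 0.248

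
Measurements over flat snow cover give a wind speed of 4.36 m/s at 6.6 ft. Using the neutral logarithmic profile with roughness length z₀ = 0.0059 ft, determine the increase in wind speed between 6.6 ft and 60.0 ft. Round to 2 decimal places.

Log law: V₂ = V₁ · ln(z₂/z₀)/ln(z₁/z₀) = 4.36 × 9.2271/7.0199 = 5.7309 m/s
ΔV = 5.7309 − 4.36 = 1.3709 m/s

1.37 m/s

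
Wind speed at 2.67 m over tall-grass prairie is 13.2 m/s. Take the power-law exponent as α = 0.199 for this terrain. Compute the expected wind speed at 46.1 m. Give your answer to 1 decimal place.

Power-law profile: V₂ = V₁ · (z₂/z₁)^α
V₂ = 13.2 × (46.1/2.67)^0.199 = 13.2 × (17.2659)^0.199
    = 13.2 × 1.7628 = 23.2688 m/s

23.3 m/s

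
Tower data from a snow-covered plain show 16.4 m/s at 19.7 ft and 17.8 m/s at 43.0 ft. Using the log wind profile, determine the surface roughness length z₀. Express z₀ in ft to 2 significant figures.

z₀ ≈ 0.0021 ft

Log law: V(z) ∝ ln(z/z₀). With r = V₁/V₂ = 16.4/17.8 = 0.92135,
r · ln(z₂/z₀) = ln(z₁/z₀) ⇒ ln z₀ = (ln z₁ − r·ln z₂)/(1 − r)
ln z₀ = (2.98062 − 0.92135×3.76120) / 0.07865 = -6.1633
z₀ = exp(-6.1633) = 0.002105 ft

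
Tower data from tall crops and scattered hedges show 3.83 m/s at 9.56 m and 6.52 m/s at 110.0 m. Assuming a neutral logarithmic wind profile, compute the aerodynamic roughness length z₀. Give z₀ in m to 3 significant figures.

Log law: V(z) ∝ ln(z/z₀). With r = V₁/V₂ = 3.83/6.52 = 0.58742,
r · ln(z₂/z₀) = ln(z₁/z₀) ⇒ ln z₀ = (ln z₁ − r·ln z₂)/(1 − r)
ln z₀ = (2.25759 − 0.58742×4.70048) / 0.41258 = -1.2206
z₀ = exp(-1.2206) = 0.2951 m

z₀ ≈ 0.295 m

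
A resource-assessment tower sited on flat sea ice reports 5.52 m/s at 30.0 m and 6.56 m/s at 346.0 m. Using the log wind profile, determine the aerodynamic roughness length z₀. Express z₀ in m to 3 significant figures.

Log law: V(z) ∝ ln(z/z₀). With r = V₁/V₂ = 5.52/6.56 = 0.84146,
r · ln(z₂/z₀) = ln(z₁/z₀) ⇒ ln z₀ = (ln z₁ − r·ln z₂)/(1 − r)
ln z₀ = (3.40120 − 0.84146×5.84644) / 0.15854 = -9.5774
z₀ = exp(-9.5774) = 0.00006928 m

z₀ ≈ 0.0000693 m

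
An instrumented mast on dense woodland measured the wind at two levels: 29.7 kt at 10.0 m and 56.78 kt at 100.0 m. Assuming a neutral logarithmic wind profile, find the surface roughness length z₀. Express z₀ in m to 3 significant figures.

Log law: V(z) ∝ ln(z/z₀). With r = V₁/V₂ = 29.7/56.78 = 0.52307,
r · ln(z₂/z₀) = ln(z₁/z₀) ⇒ ln z₀ = (ln z₁ − r·ln z₂)/(1 − r)
ln z₀ = (2.30259 − 0.52307×4.60517) / 0.47693 = -0.2228
z₀ = exp(-0.2228) = 0.8003 m

z₀ ≈ 0.800 m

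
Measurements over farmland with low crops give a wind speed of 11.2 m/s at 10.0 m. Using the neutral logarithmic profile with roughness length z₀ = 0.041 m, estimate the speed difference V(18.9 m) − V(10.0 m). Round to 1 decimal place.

1.3 m/s

Log law: V₂ = V₁ · ln(z₂/z₀)/ln(z₁/z₀) = 11.2 × 6.1333/5.4968 = 12.4971 m/s
ΔV = 12.4971 − 11.2 = 1.2971 m/s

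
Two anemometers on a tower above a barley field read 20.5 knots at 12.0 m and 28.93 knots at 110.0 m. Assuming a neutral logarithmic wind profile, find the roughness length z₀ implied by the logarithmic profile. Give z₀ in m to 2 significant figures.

z₀ ≈ 0.055 m

Log law: V(z) ∝ ln(z/z₀). With r = V₁/V₂ = 20.5/28.93 = 0.70861,
r · ln(z₂/z₀) = ln(z₁/z₀) ⇒ ln z₀ = (ln z₁ − r·ln z₂)/(1 − r)
ln z₀ = (2.48491 − 0.70861×4.70048) / 0.29139 = -2.9029
z₀ = exp(-2.9029) = 0.05486 m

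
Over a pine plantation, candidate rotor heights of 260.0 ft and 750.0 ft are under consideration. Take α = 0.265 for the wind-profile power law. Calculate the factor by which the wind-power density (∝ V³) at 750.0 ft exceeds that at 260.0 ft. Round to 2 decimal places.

Speed ratio: V_B/V_A = (z_B/z_A)^α = (750.0/260.0)^0.265 = (2.8846)^0.265 = 1.32411
Power-density ratio: P_B/P_A = (V_B/V_A)³ = (1.32411)³ = 2.32151

2.32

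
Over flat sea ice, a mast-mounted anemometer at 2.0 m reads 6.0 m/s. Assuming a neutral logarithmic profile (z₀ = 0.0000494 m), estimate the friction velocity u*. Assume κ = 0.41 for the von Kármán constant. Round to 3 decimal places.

Log law: V(z) = (u*/κ) · ln(z/z₀) ⇒ u* = κ · V / ln(z/z₀)
u* = 0.41 × 6.0 / ln(2.0/0.0000494) = 0.41 × 6.0 / 10.6087
   = 2.4600 / 10.6087 = 0.2319 m/s

u* ≈ 0.232 m/s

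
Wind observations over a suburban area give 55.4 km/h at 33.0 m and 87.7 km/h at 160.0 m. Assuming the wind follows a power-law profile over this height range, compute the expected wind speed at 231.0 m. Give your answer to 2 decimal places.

97.59 km/h

First find α: α = ln(V₂/V₁)/ln(z₂/z₁) = ln(87.7/55.4)/ln(160.0/33.0) = 0.45934/1.57867 = 0.2910
Extrapolate from 160.0 m to 231.0 m: V₃ = 87.7 × (231.0/160.0)^0.2910 = 87.7 × 1.1128 = 97.5903 km/h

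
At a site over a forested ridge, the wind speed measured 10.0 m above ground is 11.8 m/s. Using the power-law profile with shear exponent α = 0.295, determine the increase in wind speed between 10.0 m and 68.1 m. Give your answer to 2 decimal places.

8.98 m/s

Power law: V₂ = V₁ · (z₂/z₁)^α = 11.8 × (6.8100)^0.295 = 20.7807 m/s
ΔV = 20.7807 − 11.8 = 8.9807 m/s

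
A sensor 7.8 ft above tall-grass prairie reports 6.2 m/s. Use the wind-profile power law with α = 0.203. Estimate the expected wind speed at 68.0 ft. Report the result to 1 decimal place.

Power-law profile: V₂ = V₁ · (z₂/z₁)^α
V₂ = 6.2 × (68.0/7.8)^0.203 = 6.2 × (8.7179)^0.203
    = 6.2 × 1.5520 = 9.6227 m/s

9.6 m/s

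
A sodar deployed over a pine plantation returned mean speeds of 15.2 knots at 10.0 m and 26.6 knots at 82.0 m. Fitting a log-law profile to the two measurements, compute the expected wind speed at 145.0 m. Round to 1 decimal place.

Log law: V ∝ ln(z/z₀). From the pair, with r = V₁/V₂ = 0.57143,
ln z₀ = (ln z₁ − r·ln z₂)/(1 − r) = (2.3026 − 0.57143×4.4067)/0.42857 = -0.5029 → z₀ = 0.6048 m
V₃ = V₁ · ln(z₃/z₀)/ln(z₁/z₀) = 15.2 × 5.4797/2.8055 = 29.6883 knots

29.7 knots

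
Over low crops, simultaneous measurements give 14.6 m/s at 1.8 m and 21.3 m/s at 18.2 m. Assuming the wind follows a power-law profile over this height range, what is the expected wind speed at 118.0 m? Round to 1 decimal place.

28.9 m/s

First find α: α = ln(V₂/V₁)/ln(z₂/z₁) = ln(21.3/14.6)/ln(18.2/1.8) = 0.37769/2.31363 = 0.1632
Extrapolate from 18.2 m to 118.0 m: V₃ = 21.3 × (118.0/18.2)^0.1632 = 21.3 × 1.3568 = 28.9003 m/s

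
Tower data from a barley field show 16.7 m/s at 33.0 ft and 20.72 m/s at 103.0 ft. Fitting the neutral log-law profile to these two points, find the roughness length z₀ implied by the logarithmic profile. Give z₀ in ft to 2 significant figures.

Log law: V(z) ∝ ln(z/z₀). With r = V₁/V₂ = 16.7/20.72 = 0.80598,
r · ln(z₂/z₀) = ln(z₁/z₀) ⇒ ln z₀ = (ln z₁ − r·ln z₂)/(1 − r)
ln z₀ = (3.49651 − 0.80598×4.63473) / 0.19402 = -1.2319
z₀ = exp(-1.2319) = 0.2917 ft

z₀ ≈ 0.29 ft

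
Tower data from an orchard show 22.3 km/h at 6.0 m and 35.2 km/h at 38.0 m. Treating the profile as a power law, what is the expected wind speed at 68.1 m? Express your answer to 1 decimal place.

First find α: α = ln(V₂/V₁)/ln(z₂/z₁) = ln(35.2/22.3)/ln(38.0/6.0) = 0.45646/1.84583 = 0.2473
Extrapolate from 38.0 m to 68.1 m: V₃ = 35.2 × (68.1/38.0)^0.2473 = 35.2 × 1.1552 = 40.6628 km/h

40.7 km/h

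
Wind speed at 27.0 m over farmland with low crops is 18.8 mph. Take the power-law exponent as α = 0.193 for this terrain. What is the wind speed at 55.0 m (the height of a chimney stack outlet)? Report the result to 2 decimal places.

21.57 mph

Power-law profile: V₂ = V₁ · (z₂/z₁)^α
V₂ = 18.8 × (55.0/27.0)^0.193 = 18.8 × (2.0370)^0.193
    = 18.8 × 1.1472 = 21.5672 mph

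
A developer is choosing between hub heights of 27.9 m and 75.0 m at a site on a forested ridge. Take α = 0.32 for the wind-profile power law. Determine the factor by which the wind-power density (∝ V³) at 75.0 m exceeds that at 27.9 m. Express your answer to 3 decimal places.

2.584

Speed ratio: V_B/V_A = (z_B/z_A)^α = (75.0/27.9)^0.32 = (2.6882)^0.32 = 1.37223
Power-density ratio: P_B/P_A = (V_B/V_A)³ = (1.37223)³ = 2.58392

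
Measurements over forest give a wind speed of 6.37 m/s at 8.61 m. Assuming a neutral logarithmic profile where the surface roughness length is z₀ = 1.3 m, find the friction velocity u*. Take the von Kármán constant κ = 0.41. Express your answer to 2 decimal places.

Log law: V(z) = (u*/κ) · ln(z/z₀) ⇒ u* = κ · V / ln(z/z₀)
u* = 0.41 × 6.37 / ln(8.61/1.3) = 0.41 × 6.37 / 1.8906
   = 2.6117 / 1.8906 = 1.3814 m/s

u* ≈ 1.38 m/s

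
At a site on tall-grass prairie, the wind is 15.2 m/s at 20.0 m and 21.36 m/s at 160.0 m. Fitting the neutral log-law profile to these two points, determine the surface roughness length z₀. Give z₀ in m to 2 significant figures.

Log law: V(z) ∝ ln(z/z₀). With r = V₁/V₂ = 15.2/21.36 = 0.71161,
r · ln(z₂/z₀) = ln(z₁/z₀) ⇒ ln z₀ = (ln z₁ − r·ln z₂)/(1 − r)
ln z₀ = (2.99573 − 0.71161×5.07517) / 0.28839 = -2.1354
z₀ = exp(-2.1354) = 0.1182 m

z₀ ≈ 0.12 m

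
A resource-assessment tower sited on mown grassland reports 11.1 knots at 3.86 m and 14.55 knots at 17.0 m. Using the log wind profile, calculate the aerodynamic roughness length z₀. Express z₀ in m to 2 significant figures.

z₀ ≈ 0.033 m

Log law: V(z) ∝ ln(z/z₀). With r = V₁/V₂ = 11.1/14.55 = 0.76289,
r · ln(z₂/z₀) = ln(z₁/z₀) ⇒ ln z₀ = (ln z₁ − r·ln z₂)/(1 − r)
ln z₀ = (1.35067 − 0.76289×2.83321) / 0.23711 = -3.4193
z₀ = exp(-3.4193) = 0.03274 m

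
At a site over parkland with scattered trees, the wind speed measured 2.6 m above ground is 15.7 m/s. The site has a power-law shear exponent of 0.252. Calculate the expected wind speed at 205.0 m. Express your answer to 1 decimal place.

Power-law profile: V₂ = V₁ · (z₂/z₁)^α
V₂ = 15.7 × (205.0/2.6)^0.252 = 15.7 × (78.8462)^0.252
    = 15.7 × 3.0060 = 47.1942 m/s

47.2 m/s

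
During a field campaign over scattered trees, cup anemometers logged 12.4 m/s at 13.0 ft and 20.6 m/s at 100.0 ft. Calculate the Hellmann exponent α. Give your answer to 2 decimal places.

Power law: V₂/V₁ = (z₂/z₁)^α ⇒ α = ln(V₂/V₁) / ln(z₂/z₁)
α = ln(20.6/12.4) / ln(100.0/13.0) = ln(1.6613) / ln(7.6923)
  = 0.50759 / 2.04022 = 0.24879

α ≈ 0.25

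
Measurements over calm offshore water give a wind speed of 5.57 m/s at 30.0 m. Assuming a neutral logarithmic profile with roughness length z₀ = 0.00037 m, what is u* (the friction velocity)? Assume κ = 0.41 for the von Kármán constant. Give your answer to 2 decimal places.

Log law: V(z) = (u*/κ) · ln(z/z₀) ⇒ u* = κ · V / ln(z/z₀)
u* = 0.41 × 5.57 / ln(30.0/0.00037) = 0.41 × 5.57 / 11.3032
   = 2.2837 / 11.3032 = 0.2020 m/s

u* ≈ 0.20 m/s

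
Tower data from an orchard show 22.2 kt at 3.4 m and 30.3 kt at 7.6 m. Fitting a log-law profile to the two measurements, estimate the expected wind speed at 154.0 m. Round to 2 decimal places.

Log law: V ∝ ln(z/z₀). From the pair, with r = V₁/V₂ = 0.73267,
ln z₀ = (ln z₁ − r·ln z₂)/(1 − r) = (1.2238 − 0.73267×2.0281)/0.26733 = -0.9808 → z₀ = 0.3750 m
V₃ = V₁ · ln(z₃/z₀)/ln(z₁/z₀) = 22.2 × 6.0178/2.2046 = 60.5985 kt

60.60 kt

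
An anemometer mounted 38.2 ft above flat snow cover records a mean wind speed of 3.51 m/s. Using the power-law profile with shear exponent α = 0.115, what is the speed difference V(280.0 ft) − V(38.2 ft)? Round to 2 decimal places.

0.90 m/s

Power law: V₂ = V₁ · (z₂/z₁)^α = 3.51 × (7.3298)^0.115 = 4.4136 m/s
ΔV = 4.4136 − 3.51 = 0.9036 m/s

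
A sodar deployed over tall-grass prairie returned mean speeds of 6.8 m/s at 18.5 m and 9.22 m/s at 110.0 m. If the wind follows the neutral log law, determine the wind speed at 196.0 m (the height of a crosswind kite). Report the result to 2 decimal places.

10.00 m/s

Log law: V ∝ ln(z/z₀). From the pair, with r = V₁/V₂ = 0.73753,
ln z₀ = (ln z₁ − r·ln z₂)/(1 − r) = (2.9178 − 0.73753×4.7005)/0.26247 = -2.0915 → z₀ = 0.1235 m
V₃ = V₁ · ln(z₃/z₀)/ln(z₁/z₀) = 6.8 × 7.3696/5.0093 = 10.0041 m/s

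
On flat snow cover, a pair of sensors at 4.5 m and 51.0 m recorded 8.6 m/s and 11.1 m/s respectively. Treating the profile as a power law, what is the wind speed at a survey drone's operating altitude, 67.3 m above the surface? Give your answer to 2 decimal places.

First find α: α = ln(V₂/V₁)/ln(z₂/z₁) = ln(11.1/8.6)/ln(51.0/4.5) = 0.25518/2.42775 = 0.1051
Extrapolate from 51.0 m to 67.3 m: V₃ = 11.1 × (67.3/51.0)^0.1051 = 11.1 × 1.0296 = 11.4283 m/s

11.43 m/s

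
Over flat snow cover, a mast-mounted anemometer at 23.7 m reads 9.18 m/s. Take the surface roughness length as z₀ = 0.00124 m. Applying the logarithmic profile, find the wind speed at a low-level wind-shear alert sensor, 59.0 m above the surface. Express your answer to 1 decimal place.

Log law: V(z) ∝ ln(z/z₀), so V₂/V₁ = ln(z₂/z₀) / ln(z₁/z₀).
ln(59.0/0.00124) = 10.7702, ln(23.7/0.00124) = 9.8581
V₂ = 9.18 × 10.7702/9.8581 = 9.18 × 1.0925 = 10.0293 m/s

10.0 m/s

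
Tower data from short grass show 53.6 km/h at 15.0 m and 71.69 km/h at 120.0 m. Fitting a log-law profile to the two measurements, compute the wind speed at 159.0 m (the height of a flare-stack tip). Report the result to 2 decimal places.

74.14 km/h

Log law: V ∝ ln(z/z₀). From the pair, with r = V₁/V₂ = 0.74766,
ln z₀ = (ln z₁ − r·ln z₂)/(1 − r) = (2.7081 − 0.74766×4.7875)/0.25234 = -3.4533 → z₀ = 0.03164 m
V₃ = V₁ · ln(z₃/z₀)/ln(z₁/z₀) = 53.6 × 8.5222/6.1613 = 74.1381 km/h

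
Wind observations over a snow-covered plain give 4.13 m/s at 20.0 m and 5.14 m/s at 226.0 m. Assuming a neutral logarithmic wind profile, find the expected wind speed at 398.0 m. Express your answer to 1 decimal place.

5.4 m/s

Log law: V ∝ ln(z/z₀). From the pair, with r = V₁/V₂ = 0.80350,
ln z₀ = (ln z₁ − r·ln z₂)/(1 − r) = (2.9957 − 0.80350×5.4205)/0.19650 = -6.9196 → z₀ = 0.0009883 m
V₃ = V₁ · ln(z₃/z₀)/ln(z₁/z₀) = 4.13 × 12.9060/9.9153 = 5.3757 m/s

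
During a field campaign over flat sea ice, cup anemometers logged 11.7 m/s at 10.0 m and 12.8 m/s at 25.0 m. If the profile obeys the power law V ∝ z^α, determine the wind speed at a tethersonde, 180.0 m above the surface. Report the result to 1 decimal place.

First find α: α = ln(V₂/V₁)/ln(z₂/z₁) = ln(12.8/11.7)/ln(25.0/10.0) = 0.08986/0.91629 = 0.0981
Extrapolate from 25.0 m to 180.0 m: V₃ = 12.8 × (180.0/25.0)^0.0981 = 12.8 × 1.2136 = 15.5340 m/s

15.5 m/s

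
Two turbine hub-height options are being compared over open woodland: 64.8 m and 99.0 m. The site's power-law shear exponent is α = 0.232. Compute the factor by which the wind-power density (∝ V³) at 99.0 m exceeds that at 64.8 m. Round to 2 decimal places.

Speed ratio: V_B/V_A = (z_B/z_A)^α = (99.0/64.8)^0.232 = (1.5278)^0.232 = 1.10332
Power-density ratio: P_B/P_A = (V_B/V_A)³ = (1.10332)³ = 1.34309

1.34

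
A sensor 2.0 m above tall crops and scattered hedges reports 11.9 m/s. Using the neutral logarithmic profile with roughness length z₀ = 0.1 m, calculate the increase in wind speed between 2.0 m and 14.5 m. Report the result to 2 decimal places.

Log law: V₂ = V₁ · ln(z₂/z₀)/ln(z₁/z₀) = 11.9 × 4.9767/2.9957 = 19.7692 m/s
ΔV = 19.7692 − 11.9 = 7.8692 m/s

7.87 m/s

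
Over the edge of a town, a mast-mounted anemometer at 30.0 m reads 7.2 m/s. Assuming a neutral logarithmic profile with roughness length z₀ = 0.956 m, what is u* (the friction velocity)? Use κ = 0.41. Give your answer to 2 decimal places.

u* ≈ 0.86 m/s

Log law: V(z) = (u*/κ) · ln(z/z₀) ⇒ u* = κ · V / ln(z/z₀)
u* = 0.41 × 7.2 / ln(30.0/0.956) = 0.41 × 7.2 / 3.4462
   = 2.9520 / 3.4462 = 0.8566 m/s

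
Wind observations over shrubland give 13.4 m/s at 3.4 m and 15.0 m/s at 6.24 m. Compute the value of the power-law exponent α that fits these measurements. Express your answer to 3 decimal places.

α ≈ 0.186

Power law: V₂/V₁ = (z₂/z₁)^α ⇒ α = ln(V₂/V₁) / ln(z₂/z₁)
α = ln(15.0/13.4) / ln(6.24/3.4) = ln(1.1194) / ln(1.8353)
  = 0.11280 / 0.60720 = 0.18576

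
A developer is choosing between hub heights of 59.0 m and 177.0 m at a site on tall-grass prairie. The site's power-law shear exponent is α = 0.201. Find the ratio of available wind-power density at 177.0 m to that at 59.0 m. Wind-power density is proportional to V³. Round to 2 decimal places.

Speed ratio: V_B/V_A = (z_B/z_A)^α = (177.0/59.0)^0.201 = (3.0000)^0.201 = 1.24710
Power-density ratio: P_B/P_A = (V_B/V_A)³ = (1.24710)³ = 1.93956

1.94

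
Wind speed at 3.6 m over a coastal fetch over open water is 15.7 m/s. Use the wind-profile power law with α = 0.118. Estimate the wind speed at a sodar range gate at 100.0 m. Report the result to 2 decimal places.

23.24 m/s

Power-law profile: V₂ = V₁ · (z₂/z₁)^α
V₂ = 15.7 × (100.0/3.6)^0.118 = 15.7 × (27.7778)^0.118
    = 15.7 × 1.4803 = 23.2411 m/s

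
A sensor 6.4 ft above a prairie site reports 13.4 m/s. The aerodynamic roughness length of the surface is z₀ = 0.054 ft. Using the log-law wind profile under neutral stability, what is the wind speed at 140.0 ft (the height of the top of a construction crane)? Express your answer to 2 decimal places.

22.06 m/s

Log law: V(z) ∝ ln(z/z₀), so V₂/V₁ = ln(z₂/z₀) / ln(z₁/z₀).
ln(140.0/0.054) = 7.8604, ln(6.4/0.054) = 4.7751
V₂ = 13.4 × 7.8604/4.7751 = 13.4 × 1.6461 = 22.0582 m/s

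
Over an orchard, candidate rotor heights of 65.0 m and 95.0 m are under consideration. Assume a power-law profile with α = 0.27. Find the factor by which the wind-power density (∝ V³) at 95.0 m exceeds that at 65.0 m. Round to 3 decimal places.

1.360

Speed ratio: V_B/V_A = (z_B/z_A)^α = (95.0/65.0)^0.27 = (1.4615)^0.27 = 1.10790
Power-density ratio: P_B/P_A = (V_B/V_A)³ = (1.10790)³ = 1.35987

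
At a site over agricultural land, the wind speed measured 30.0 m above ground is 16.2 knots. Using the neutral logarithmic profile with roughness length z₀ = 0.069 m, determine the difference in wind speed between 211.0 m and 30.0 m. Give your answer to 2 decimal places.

Log law: V₂ = V₁ · ln(z₂/z₀)/ln(z₁/z₀) = 16.2 × 8.0255/6.0748 = 21.4019 knots
ΔV = 21.4019 − 16.2 = 5.2019 knots

5.20 knots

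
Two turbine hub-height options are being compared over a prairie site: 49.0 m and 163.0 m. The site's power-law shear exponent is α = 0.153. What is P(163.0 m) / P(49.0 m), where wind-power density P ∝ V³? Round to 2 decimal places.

1.74

Speed ratio: V_B/V_A = (z_B/z_A)^α = (163.0/49.0)^0.153 = (3.3265)^0.153 = 1.20189
Power-density ratio: P_B/P_A = (V_B/V_A)³ = (1.20189)³ = 1.73618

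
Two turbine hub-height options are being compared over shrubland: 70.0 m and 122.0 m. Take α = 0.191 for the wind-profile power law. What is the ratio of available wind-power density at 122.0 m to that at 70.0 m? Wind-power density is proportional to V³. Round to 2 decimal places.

Speed ratio: V_B/V_A = (z_B/z_A)^α = (122.0/70.0)^0.191 = (1.7429)^0.191 = 1.11194
Power-density ratio: P_B/P_A = (V_B/V_A)³ = (1.11194)³ = 1.37481

1.37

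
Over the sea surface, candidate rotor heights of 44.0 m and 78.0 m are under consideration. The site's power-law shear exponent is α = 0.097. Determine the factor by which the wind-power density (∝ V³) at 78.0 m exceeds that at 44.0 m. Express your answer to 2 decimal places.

1.18

Speed ratio: V_B/V_A = (z_B/z_A)^α = (78.0/44.0)^0.097 = (1.7727)^0.097 = 1.05711
Power-density ratio: P_B/P_A = (V_B/V_A)³ = (1.05711)³ = 1.18129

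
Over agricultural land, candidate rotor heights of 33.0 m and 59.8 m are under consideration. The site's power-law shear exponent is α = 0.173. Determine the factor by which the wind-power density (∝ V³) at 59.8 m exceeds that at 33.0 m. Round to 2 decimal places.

1.36

Speed ratio: V_B/V_A = (z_B/z_A)^α = (59.8/33.0)^0.173 = (1.8121)^0.173 = 1.10832
Power-density ratio: P_B/P_A = (V_B/V_A)³ = (1.10832)³ = 1.36144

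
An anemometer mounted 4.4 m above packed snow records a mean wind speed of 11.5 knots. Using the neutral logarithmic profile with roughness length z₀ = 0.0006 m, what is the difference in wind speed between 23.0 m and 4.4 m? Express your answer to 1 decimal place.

2.1 knots

Log law: V₂ = V₁ · ln(z₂/z₀)/ln(z₁/z₀) = 11.5 × 10.5541/8.9002 = 13.6370 knots
ΔV = 13.6370 − 11.5 = 2.1370 knots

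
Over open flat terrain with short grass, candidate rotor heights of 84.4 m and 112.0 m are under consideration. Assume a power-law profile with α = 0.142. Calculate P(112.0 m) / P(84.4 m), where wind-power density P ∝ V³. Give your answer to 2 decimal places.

1.13

Speed ratio: V_B/V_A = (z_B/z_A)^α = (112.0/84.4)^0.142 = (1.3270)^0.142 = 1.04099
Power-density ratio: P_B/P_A = (V_B/V_A)³ = (1.04099)³ = 1.12809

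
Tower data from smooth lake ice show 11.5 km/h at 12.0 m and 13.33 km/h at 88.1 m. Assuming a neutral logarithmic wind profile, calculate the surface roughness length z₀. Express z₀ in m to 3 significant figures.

z₀ ≈ 0.0000435 m

Log law: V(z) ∝ ln(z/z₀). With r = V₁/V₂ = 11.5/13.33 = 0.86272,
r · ln(z₂/z₀) = ln(z₁/z₀) ⇒ ln z₀ = (ln z₁ − r·ln z₂)/(1 − r)
ln z₀ = (2.48491 − 0.86272×4.47847) / 0.13728 = -10.0430
z₀ = exp(-10.0430) = 0.00004349 m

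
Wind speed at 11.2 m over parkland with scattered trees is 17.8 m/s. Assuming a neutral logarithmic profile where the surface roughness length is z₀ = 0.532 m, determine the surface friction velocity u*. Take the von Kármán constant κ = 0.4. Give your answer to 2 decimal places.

u* ≈ 2.34 m/s

Log law: V(z) = (u*/κ) · ln(z/z₀) ⇒ u* = κ · V / ln(z/z₀)
u* = 0.4 × 17.8 / ln(11.2/0.532) = 0.4 × 17.8 / 3.0470
   = 7.1200 / 3.0470 = 2.3367 m/s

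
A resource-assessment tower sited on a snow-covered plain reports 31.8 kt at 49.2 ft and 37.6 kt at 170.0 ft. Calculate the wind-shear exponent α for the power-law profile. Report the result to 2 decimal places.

Power law: V₂/V₁ = (z₂/z₁)^α ⇒ α = ln(V₂/V₁) / ln(z₂/z₁)
α = ln(37.6/31.8) / ln(170.0/49.2) = ln(1.1824) / ln(3.4553)
  = 0.16754 / 1.23990 = 0.13512

α ≈ 0.14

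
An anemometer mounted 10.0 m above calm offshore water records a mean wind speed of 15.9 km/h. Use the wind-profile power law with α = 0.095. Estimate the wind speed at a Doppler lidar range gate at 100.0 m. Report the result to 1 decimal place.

Power-law profile: V₂ = V₁ · (z₂/z₁)^α
V₂ = 15.9 × (100.0/10.0)^0.095 = 15.9 × (10.0000)^0.095
    = 15.9 × 1.2445 = 19.7878 km/h

19.8 km/h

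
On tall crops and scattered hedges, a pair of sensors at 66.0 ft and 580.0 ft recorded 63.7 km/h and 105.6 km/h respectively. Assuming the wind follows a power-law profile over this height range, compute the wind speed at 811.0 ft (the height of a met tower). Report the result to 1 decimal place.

First find α: α = ln(V₂/V₁)/ln(z₂/z₁) = ln(105.6/63.7)/ln(580.0/66.0) = 0.50547/2.17337 = 0.2326
Extrapolate from 580.0 ft to 811.0 ft: V₃ = 105.6 × (811.0/580.0)^0.2326 = 105.6 × 1.0811 = 114.1630 km/h

114.2 km/h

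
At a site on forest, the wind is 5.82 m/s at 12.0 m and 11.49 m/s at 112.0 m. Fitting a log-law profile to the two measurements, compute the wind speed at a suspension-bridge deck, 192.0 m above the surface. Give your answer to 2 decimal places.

Log law: V ∝ ln(z/z₀). From the pair, with r = V₁/V₂ = 0.50653,
ln z₀ = (ln z₁ − r·ln z₂)/(1 − r) = (2.4849 − 0.50653×4.7185)/0.49347 = 0.1922 → z₀ = 1.212 m
V₃ = V₁ · ln(z₃/z₀)/ln(z₁/z₀) = 5.82 × 5.0653/2.2927 = 12.8582 m/s

12.86 m/s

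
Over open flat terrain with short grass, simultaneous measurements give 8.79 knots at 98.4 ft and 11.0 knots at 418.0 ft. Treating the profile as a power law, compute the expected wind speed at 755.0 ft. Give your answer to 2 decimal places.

12.06 knots

First find α: α = ln(V₂/V₁)/ln(z₂/z₁) = ln(11.0/8.79)/ln(418.0/98.4) = 0.22428/1.44644 = 0.1551
Extrapolate from 418.0 ft to 755.0 ft: V₃ = 11.0 × (755.0/418.0)^0.1551 = 11.0 × 1.0960 = 12.0561 knots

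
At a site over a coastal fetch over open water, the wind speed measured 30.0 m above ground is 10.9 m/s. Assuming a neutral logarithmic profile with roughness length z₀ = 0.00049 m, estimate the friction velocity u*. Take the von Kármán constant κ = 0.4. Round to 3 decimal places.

Log law: V(z) = (u*/κ) · ln(z/z₀) ⇒ u* = κ · V / ln(z/z₀)
u* = 0.4 × 10.9 / ln(30.0/0.00049) = 0.4 × 10.9 / 11.0223
   = 4.3600 / 11.0223 = 0.3956 m/s

u* ≈ 0.396 m/s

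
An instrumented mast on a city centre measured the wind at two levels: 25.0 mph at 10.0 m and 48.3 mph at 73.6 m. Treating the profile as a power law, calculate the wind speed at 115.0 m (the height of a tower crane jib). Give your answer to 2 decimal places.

55.96 mph

First find α: α = ln(V₂/V₁)/ln(z₂/z₁) = ln(48.3/25.0)/ln(73.6/10.0) = 0.65856/1.99606 = 0.3299
Extrapolate from 73.6 m to 115.0 m: V₃ = 48.3 × (115.0/73.6)^0.3299 = 48.3 × 1.1586 = 55.9621 mph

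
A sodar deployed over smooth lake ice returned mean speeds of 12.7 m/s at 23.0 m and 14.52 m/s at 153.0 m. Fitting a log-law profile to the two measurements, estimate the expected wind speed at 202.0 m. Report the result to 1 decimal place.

14.8 m/s

Log law: V ∝ ln(z/z₀). From the pair, with r = V₁/V₂ = 0.87466,
ln z₀ = (ln z₁ − r·ln z₂)/(1 − r) = (3.1355 − 0.87466×5.0304)/0.12534 = -10.0875 → z₀ = 0.00004160 m
V₃ = V₁ · ln(z₃/z₀)/ln(z₁/z₀) = 12.7 × 15.3957/13.2230 = 14.7868 m/s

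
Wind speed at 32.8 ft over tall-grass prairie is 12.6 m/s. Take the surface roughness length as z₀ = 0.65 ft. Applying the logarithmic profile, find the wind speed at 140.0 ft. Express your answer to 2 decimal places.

Log law: V(z) ∝ ln(z/z₀), so V₂/V₁ = ln(z₂/z₀) / ln(z₁/z₀).
ln(140.0/0.65) = 5.3724, ln(32.8/0.65) = 3.9212
V₂ = 12.6 × 5.3724/3.9212 = 12.6 × 1.3701 = 17.2632 m/s

17.26 m/s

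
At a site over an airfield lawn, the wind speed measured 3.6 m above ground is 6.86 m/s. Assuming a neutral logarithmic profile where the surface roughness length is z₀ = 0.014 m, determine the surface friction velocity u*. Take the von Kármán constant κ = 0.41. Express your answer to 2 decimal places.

Log law: V(z) = (u*/κ) · ln(z/z₀) ⇒ u* = κ · V / ln(z/z₀)
u* = 0.41 × 6.86 / ln(3.6/0.014) = 0.41 × 6.86 / 5.5496
   = 2.8126 / 5.5496 = 0.5068 m/s

u* ≈ 0.51 m/s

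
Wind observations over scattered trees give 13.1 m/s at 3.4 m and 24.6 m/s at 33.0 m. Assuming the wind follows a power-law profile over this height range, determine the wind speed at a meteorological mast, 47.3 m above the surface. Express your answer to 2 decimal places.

27.18 m/s

First find α: α = ln(V₂/V₁)/ln(z₂/z₁) = ln(24.6/13.1)/ln(33.0/3.4) = 0.63013/2.27273 = 0.2773
Extrapolate from 33.0 m to 47.3 m: V₃ = 24.6 × (47.3/33.0)^0.2773 = 24.6 × 1.1050 = 27.1821 m/s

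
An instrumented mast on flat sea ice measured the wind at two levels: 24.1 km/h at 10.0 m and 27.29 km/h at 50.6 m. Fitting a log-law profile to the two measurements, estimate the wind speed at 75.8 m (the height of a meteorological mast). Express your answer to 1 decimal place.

28.1 km/h

Log law: V ∝ ln(z/z₀). From the pair, with r = V₁/V₂ = 0.88311,
ln z₀ = (ln z₁ − r·ln z₂)/(1 − r) = (2.3026 − 0.88311×3.9240)/0.11689 = -9.9466 → z₀ = 0.00004789 m
V₃ = V₁ · ln(z₃/z₀)/ln(z₁/z₀) = 24.1 × 14.2747/12.2492 = 28.0851 km/h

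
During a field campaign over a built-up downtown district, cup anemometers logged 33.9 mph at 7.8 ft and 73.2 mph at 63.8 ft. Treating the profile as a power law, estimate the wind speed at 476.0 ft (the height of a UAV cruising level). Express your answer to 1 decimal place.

152.8 mph

First find α: α = ln(V₂/V₁)/ln(z₂/z₁) = ln(73.2/33.9)/ln(63.8/7.8) = 0.76978/2.10163 = 0.3663
Extrapolate from 63.8 ft to 476.0 ft: V₃ = 73.2 × (476.0/63.8)^0.3663 = 73.2 × 2.0878 = 152.8246 mph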